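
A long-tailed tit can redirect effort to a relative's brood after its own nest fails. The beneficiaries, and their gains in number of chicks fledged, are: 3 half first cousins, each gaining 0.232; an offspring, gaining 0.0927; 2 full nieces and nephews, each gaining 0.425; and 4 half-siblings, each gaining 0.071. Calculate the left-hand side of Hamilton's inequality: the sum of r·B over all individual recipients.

r to a half first cousin = 1/16 (half first cousins share one grandparent — one path of length 4: r = (1/2)^4 = 1/16).
r to an offspring = 1/2 (one parent–offspring link: r = (1/2)^1 = 1/2).
r to a full niece or nephew = 0.25 (full aunt/uncle↔niece/nephew: two paths of length 3 through the shared grandparent pair: r = 2·(1/2)^3 = 1/4).
r to a half-sibling = 1/4 (half-sibs share one parent — one path of length 2: r = (1/2)^2 = 1/4).
Summing one r·B term per recipient: 3·0.0625·0.232 + 1·0.5·0.0927 + 2·0.25·0.425 + 4·0.25·0.071 = 0.37335.

0.37335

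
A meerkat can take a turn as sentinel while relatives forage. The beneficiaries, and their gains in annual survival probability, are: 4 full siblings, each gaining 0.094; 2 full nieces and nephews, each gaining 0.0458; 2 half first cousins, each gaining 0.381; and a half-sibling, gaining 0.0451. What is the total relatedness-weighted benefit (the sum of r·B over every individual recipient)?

0.2698

r to a full sibling = 0.5 (full sibs share both parents — two paths of length 2: r = 2·(1/2)^2 = 1/2).
r to a full niece or nephew = 1/4 (full aunt/uncle↔niece/nephew: two paths of length 3 through the shared grandparent pair: r = 2·(1/2)^3 = 1/4).
r to a half first cousin = 0.0625 (half first cousins share one grandparent — one path of length 4: r = (1/2)^4 = 1/16).
r to a half-sibling = 1/4 (half-sibs share one parent — one path of length 2: r = (1/2)^2 = 1/4).
Summing one r·B term per recipient: 4·0.5·0.094 + 2·0.25·0.0458 + 2·0.0625·0.381 + 1·0.25·0.0451 = 0.2698.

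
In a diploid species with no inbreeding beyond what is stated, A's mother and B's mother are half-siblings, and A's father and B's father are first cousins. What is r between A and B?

0.09375

Independent pedigree routes through distinct common ancestors add.
A and B are related in two ways: half first cousins through their mothers (r = 1/16) and second cousins through their fathers (r = 1/32).
r = 1/16 + 1/32 = 0.09375.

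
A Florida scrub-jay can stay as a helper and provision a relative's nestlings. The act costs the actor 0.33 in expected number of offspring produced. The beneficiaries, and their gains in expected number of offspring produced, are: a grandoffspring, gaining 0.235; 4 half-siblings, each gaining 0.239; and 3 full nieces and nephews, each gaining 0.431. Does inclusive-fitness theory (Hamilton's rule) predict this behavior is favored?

Hamilton's rule: the trait is favored when the sum of r·B over every recipient exceeds the actor's cost C.
r to a grandoffspring = 0.25 (two parent–offspring links: r = (1/2)^2 = 1/4).
r to a half-sibling = 1/4 (half-sibs share one parent — one path of length 2: r = (1/2)^2 = 1/4).
r to a full niece or nephew = 0.25 (full aunt/uncle↔niece/nephew: two paths of length 3 through the shared grandparent pair: r = 2·(1/2)^3 = 1/4).
Summing one r·B term per recipient: 1·0.25·0.235 + 4·0.25·0.239 + 3·0.25·0.431 = 0.621.
0.621 > 0.33: the indirect benefit exceeds the cost.

Yes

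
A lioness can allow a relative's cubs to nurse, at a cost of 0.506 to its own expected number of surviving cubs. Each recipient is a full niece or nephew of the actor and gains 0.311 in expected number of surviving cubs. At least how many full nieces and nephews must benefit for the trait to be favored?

7

r to a full niece or nephew = 1/4 (full aunt/uncle↔niece/nephew: two paths of length 3 through the shared grandparent pair: r = 2·(1/2)^3 = 1/4).
Hamilton's rule: n·r·B > C  ⇒  n > C/(r·B) = 0.506/(0.25·0.311) = 6.508.
The smallest integer exceeding 6.508 is 7.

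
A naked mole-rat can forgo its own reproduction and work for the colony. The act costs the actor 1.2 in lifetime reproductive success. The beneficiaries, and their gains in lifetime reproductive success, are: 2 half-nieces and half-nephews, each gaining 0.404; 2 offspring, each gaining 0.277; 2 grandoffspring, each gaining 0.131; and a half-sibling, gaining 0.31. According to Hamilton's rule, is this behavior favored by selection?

Hamilton's rule: the trait is favored when the sum of r·B over every recipient exceeds the actor's cost C.
r to a half-niece or half-nephew = 1/8 (half-aunt/uncle↔niece/nephew: one path of length 3: r = (1/2)^3 = 1/8).
r to an offspring = 1/2 (one parent–offspring link: r = (1/2)^1 = 1/2).
r to a grandoffspring = 0.25 (two parent–offspring links: r = (1/2)^2 = 1/4).
r to a half-sibling = 0.25 (half-sibs share one parent — one path of length 2: r = (1/2)^2 = 1/4).
Summing one r·B term per recipient: 2·0.125·0.404 + 2·0.5·0.277 + 2·0.25·0.131 + 1·0.25·0.31 = 0.521.
0.521 < 1.2: the indirect benefit is less than the cost.

No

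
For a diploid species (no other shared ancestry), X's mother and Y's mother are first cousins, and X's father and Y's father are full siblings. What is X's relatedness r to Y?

0.15625

Wright's path rule: contributions from independent ancestry routes add.
X and Y are related in two ways: second cousins through their mothers (r = 1/32) and first cousins through their fathers (r = 1/8).
r = 1/32 + 1/8 = 0.15625.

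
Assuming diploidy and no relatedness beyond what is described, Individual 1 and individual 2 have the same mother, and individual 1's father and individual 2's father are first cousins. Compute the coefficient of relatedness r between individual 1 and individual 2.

0.28125

With two independent routes of shared ancestry, r is the sum of the two contributions.
Individual 1 and individual 2 are related in two ways: half-sibs through their shared mother (r = 1/4) and second cousins through their fathers (r = 1/32).
r = 1/4 + 1/32 = 0.28125.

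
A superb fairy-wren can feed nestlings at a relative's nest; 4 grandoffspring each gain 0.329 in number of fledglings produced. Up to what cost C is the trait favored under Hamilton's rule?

r to a grandoffspring = 1/4 (two parent–offspring links: r = (1/2)^2 = 1/4).
Hamilton's rule: n·r·B > C, so the trait is favored while C < n·r·B = 4·0.25·0.329 = 0.329.

0.329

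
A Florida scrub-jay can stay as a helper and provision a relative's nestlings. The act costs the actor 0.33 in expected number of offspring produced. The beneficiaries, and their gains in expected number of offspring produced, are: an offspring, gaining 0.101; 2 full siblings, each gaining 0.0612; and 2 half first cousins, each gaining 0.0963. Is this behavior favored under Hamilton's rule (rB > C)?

No

Hamilton's rule: the trait is favored when the sum of r·B over every recipient exceeds the actor's cost C.
r to an offspring = 0.5 (one parent–offspring link: r = (1/2)^1 = 1/2).
r to a full sibling = 1/2 (full sibs share both parents — two paths of length 2: r = 2·(1/2)^2 = 1/2).
r to a half first cousin = 0.0625 (half first cousins share one grandparent — one path of length 4: r = (1/2)^4 = 1/16).
Summing one r·B term per recipient: 1·0.5·0.101 + 2·0.5·0.0612 + 2·0.0625·0.0963 = 0.1237375.
0.1237375 < 0.33: the indirect benefit is less than the cost.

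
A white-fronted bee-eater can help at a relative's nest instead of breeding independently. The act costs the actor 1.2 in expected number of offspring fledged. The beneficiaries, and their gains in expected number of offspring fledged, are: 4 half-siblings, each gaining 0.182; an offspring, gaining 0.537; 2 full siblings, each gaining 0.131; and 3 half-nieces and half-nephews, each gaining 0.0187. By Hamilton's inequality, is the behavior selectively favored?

Hamilton's rule: the trait is favored when the sum of r·B over every recipient exceeds the actor's cost C.
r to a half-sibling = 0.25 (half-sibs share one parent — one path of length 2: r = (1/2)^2 = 1/4).
r to an offspring = 1/2 (one parent–offspring link: r = (1/2)^1 = 1/2).
r to a full sibling = 0.5 (full sibs share both parents — two paths of length 2: r = 2·(1/2)^2 = 1/2).
r to a half-niece or half-nephew = 0.125 (half-aunt/uncle↔niece/nephew: one path of length 3: r = (1/2)^3 = 1/8).
Summing one r·B term per recipient: 4·0.25·0.182 + 1·0.5·0.537 + 2·0.5·0.131 + 3·0.125·0.0187 = 0.5885125.
0.5885125 < 1.2: the indirect benefit is less than the cost.

No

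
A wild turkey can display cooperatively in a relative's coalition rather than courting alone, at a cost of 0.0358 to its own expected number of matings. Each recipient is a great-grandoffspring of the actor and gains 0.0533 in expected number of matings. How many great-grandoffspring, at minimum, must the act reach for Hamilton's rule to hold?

6

r to a great-grandoffspring = 1/8 (three parent–offspring links: r = (1/2)^3 = 1/8).
Hamilton's rule: n·r·B > C  ⇒  n > C/(r·B) = 0.0358/(0.125·0.0533) = 5.373.
The smallest integer exceeding 5.373 is 6.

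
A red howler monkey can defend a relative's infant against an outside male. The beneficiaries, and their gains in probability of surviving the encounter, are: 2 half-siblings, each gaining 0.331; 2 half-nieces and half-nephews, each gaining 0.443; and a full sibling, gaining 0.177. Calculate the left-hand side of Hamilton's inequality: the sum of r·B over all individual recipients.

r to a half-sibling = 0.25 (half-sibs share one parent — one path of length 2: r = (1/2)^2 = 1/4).
r to a half-niece or half-nephew = 0.125 (half-aunt/uncle↔niece/nephew: one path of length 3: r = (1/2)^3 = 1/8).
r to a full sibling = 1/2 (full sibs share both parents — two paths of length 2: r = 2·(1/2)^2 = 1/2).
Summing one r·B term per recipient: 2·0.25·0.331 + 2·0.125·0.443 + 1·0.5·0.177 = 0.36475.

0.36475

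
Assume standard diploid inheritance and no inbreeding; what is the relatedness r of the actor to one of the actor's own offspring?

0.5

Each parent–offspring link contributes a factor of 1/2, and independent paths through distinct common ancestors add.
One parent–offspring link: r = (1/2)^1 = 1/2.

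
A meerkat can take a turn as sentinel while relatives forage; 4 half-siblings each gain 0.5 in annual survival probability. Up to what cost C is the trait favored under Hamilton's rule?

0.5

r to a half-sibling = 0.25 (half-sibs share one parent — one path of length 2: r = (1/2)^2 = 1/4).
Hamilton's rule: n·r·B > C, so the trait is favored while C < n·r·B = 4·0.25·0.5 = 0.5.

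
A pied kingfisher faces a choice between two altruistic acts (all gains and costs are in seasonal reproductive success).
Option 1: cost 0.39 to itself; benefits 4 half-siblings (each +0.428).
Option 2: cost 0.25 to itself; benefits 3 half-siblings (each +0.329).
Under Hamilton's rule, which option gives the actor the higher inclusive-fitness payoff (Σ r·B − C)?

Option 1

Option 1: r to a half-sibling = 0.25.
Option 1: Σ r·B − C = (4·0.25·0.428) − 0.39 = 0.038.
Option 2: r to a half-sibling = 0.25.
Option 2: Σ r·B − C = (3·0.25·0.329) − 0.25 = -0.00325.
Option 1 has the higher net inclusive-fitness payoff.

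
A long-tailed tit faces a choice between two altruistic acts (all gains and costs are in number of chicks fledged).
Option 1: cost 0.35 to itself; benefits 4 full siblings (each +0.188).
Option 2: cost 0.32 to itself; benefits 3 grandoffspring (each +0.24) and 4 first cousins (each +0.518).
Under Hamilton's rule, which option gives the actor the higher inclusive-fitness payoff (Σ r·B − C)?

Option 2

Option 1: r to a full sibling = 0.5.
Option 1: Σ r·B − C = (4·0.5·0.188) − 0.35 = 0.026.
Option 2: r to a grandoffspring = 0.25.
Option 2: r to a first cousin = 0.125.
Option 2: Σ r·B − C = (3·0.25·0.24 + 4·0.125·0.518) − 0.32 = 0.119.
Option 2 has the higher net inclusive-fitness payoff.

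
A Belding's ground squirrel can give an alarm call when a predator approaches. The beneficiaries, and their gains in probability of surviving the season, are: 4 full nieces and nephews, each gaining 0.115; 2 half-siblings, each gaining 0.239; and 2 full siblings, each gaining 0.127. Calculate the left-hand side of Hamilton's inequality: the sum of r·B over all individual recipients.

r to a full niece or nephew = 1/4 (full aunt/uncle↔niece/nephew: two paths of length 3 through the shared grandparent pair: r = 2·(1/2)^3 = 1/4).
r to a half-sibling = 0.25 (half-sibs share one parent — one path of length 2: r = (1/2)^2 = 1/4).
r to a full sibling = 0.5 (full sibs share both parents — two paths of length 2: r = 2·(1/2)^2 = 1/2).
Summing one r·B term per recipient: 4·0.25·0.115 + 2·0.25·0.239 + 2·0.5·0.127 = 0.3615.

0.3615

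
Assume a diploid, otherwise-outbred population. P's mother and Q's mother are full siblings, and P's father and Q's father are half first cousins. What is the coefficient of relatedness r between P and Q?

0.140625

Wright's path rule: contributions from independent ancestry routes add.
P and Q are related in two ways: first cousins through their mothers (r = 1/8) and half second cousins through their fathers (r = 1/64).
r = 1/8 + 1/64 = 0.140625.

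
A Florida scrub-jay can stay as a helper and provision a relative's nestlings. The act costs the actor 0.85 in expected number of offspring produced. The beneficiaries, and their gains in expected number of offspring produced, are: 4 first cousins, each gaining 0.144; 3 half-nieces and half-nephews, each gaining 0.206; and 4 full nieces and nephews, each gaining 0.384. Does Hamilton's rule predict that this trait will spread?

Hamilton's rule: the trait is favored when the sum of r·B over every recipient exceeds the actor's cost C.
r to a first cousin = 0.125 (first cousins share one grandparent pair — two paths of length 4: r = 2·(1/2)^4 = 1/8).
r to a half-niece or half-nephew = 1/8 (half-aunt/uncle↔niece/nephew: one path of length 3: r = (1/2)^3 = 1/8).
r to a full niece or nephew = 1/4 (full aunt/uncle↔niece/nephew: two paths of length 3 through the shared grandparent pair: r = 2·(1/2)^3 = 1/4).
Summing one r·B term per recipient: 4·0.125·0.144 + 3·0.125·0.206 + 4·0.25·0.384 = 0.53325.
0.53325 < 0.85: the indirect benefit is less than the cost.

No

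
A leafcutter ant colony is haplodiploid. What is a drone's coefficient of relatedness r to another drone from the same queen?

Haploid brothers each carry a random half of the queen's diploid genome, so on average they share half: r = 1/2.

0.5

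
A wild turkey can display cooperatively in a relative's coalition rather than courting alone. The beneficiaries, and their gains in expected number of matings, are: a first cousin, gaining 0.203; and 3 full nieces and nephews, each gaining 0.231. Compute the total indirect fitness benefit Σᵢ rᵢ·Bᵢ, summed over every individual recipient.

0.198625

r to a first cousin = 1/8 (first cousins share one grandparent pair — two paths of length 4: r = 2·(1/2)^4 = 1/8).
r to a full niece or nephew = 0.25 (full aunt/uncle↔niece/nephew: two paths of length 3 through the shared grandparent pair: r = 2·(1/2)^3 = 1/4).
Summing one r·B term per recipient: 1·0.125·0.203 + 3·0.25·0.231 = 0.198625.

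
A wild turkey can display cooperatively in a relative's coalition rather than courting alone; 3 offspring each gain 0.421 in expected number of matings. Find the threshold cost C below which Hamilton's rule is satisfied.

0.6315

r to an offspring = 1/2 (one parent–offspring link: r = (1/2)^1 = 1/2).
Hamilton's rule: n·r·B > C, so the trait is favored while C < n·r·B = 3·0.5·0.421 = 0.6315.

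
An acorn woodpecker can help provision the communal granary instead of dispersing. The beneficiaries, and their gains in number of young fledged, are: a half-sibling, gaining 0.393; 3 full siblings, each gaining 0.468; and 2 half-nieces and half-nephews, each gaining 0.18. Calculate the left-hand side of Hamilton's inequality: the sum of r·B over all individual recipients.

0.84525

r to a half-sibling = 0.25 (half-sibs share one parent — one path of length 2: r = (1/2)^2 = 1/4).
r to a full sibling = 1/2 (full sibs share both parents — two paths of length 2: r = 2·(1/2)^2 = 1/2).
r to a half-niece or half-nephew = 0.125 (half-aunt/uncle↔niece/nephew: one path of length 3: r = (1/2)^3 = 1/8).
Summing one r·B term per recipient: 1·0.25·0.393 + 3·0.5·0.468 + 2·0.125·0.18 = 0.84525.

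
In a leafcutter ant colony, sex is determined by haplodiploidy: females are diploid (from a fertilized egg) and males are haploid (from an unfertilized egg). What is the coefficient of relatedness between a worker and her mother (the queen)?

0.5

One meiotic link between diploid queen and diploid daughter: r = 1/2.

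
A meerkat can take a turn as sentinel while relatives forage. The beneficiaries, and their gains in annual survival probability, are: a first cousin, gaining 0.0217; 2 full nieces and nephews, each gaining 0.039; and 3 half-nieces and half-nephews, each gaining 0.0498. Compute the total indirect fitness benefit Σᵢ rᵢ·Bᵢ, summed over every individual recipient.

0.0408875

r to a first cousin = 1/8 (first cousins share one grandparent pair — two paths of length 4: r = 2·(1/2)^4 = 1/8).
r to a full niece or nephew = 0.25 (full aunt/uncle↔niece/nephew: two paths of length 3 through the shared grandparent pair: r = 2·(1/2)^3 = 1/4).
r to a half-niece or half-nephew = 0.125 (half-aunt/uncle↔niece/nephew: one path of length 3: r = (1/2)^3 = 1/8).
Summing one r·B term per recipient: 1·0.125·0.0217 + 2·0.25·0.039 + 3·0.125·0.0498 = 0.0408875.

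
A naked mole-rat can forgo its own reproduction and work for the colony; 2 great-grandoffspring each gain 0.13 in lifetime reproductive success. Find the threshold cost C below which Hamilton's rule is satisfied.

r to a great-grandoffspring = 1/8 (three parent–offspring links: r = (1/2)^3 = 1/8).
Hamilton's rule: n·r·B > C, so the trait is favored while C < n·r·B = 2·0.125·0.13 = 0.0325.

0.0325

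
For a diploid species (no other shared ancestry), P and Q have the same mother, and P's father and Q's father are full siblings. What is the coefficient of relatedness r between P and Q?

With two independent routes of shared ancestry, r is the sum of the two contributions.
P and Q are related in two ways: half-sibs through their shared mother (r = 1/4) and first cousins through their fathers (r = 1/8).
r = 1/4 + 1/8 = 3/8 = 0.375.

0.375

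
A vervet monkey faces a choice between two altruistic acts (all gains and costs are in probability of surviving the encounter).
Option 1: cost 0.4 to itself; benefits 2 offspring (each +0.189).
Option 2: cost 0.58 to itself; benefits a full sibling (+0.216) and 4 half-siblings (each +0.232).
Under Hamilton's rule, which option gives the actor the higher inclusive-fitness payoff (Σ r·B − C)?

Option 1: r to an offspring = 0.5.
Option 1: Σ r·B − C = (2·0.5·0.189) − 0.4 = -0.211.
Option 2: r to a full sibling = 0.5.
Option 2: r to a half-sibling = 0.25.
Option 2: Σ r·B − C = (1·0.5·0.216 + 4·0.25·0.232) − 0.58 = -0.24.
Option 1 has the higher net inclusive-fitness payoff.

Option 1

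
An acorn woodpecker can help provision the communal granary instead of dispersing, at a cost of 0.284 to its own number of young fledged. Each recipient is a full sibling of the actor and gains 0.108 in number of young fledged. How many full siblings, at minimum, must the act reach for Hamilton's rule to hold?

r to a full sibling = 0.5 (full sibs share both parents — two paths of length 2: r = 2·(1/2)^2 = 1/2).
Hamilton's rule: n·r·B > C  ⇒  n > C/(r·B) = 0.284/(0.5·0.108) = 5.259.
The smallest integer exceeding 5.259 is 6.

6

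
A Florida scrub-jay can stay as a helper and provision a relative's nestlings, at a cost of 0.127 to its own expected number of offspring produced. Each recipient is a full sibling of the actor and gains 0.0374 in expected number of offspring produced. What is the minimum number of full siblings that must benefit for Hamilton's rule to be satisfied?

r to a full sibling = 0.5 (full sibs share both parents — two paths of length 2: r = 2·(1/2)^2 = 1/2).
Hamilton's rule: n·r·B > C  ⇒  n > C/(r·B) = 0.127/(0.5·0.0374) = 6.791.
The smallest integer exceeding 6.791 is 7.

7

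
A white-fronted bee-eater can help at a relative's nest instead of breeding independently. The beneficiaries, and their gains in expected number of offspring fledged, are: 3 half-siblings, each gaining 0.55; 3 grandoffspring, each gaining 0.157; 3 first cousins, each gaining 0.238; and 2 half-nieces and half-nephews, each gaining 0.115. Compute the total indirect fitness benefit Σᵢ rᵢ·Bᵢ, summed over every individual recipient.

0.64825

r to a half-sibling = 1/4 (half-sibs share one parent — one path of length 2: r = (1/2)^2 = 1/4).
r to a grandoffspring = 0.25 (two parent–offspring links: r = (1/2)^2 = 1/4).
r to a first cousin = 0.125 (first cousins share one grandparent pair — two paths of length 4: r = 2·(1/2)^4 = 1/8).
r to a half-niece or half-nephew = 0.125 (half-aunt/uncle↔niece/nephew: one path of length 3: r = (1/2)^3 = 1/8).
Summing one r·B term per recipient: 3·0.25·0.55 + 3·0.25·0.157 + 3·0.125·0.238 + 2·0.125·0.115 = 0.64825.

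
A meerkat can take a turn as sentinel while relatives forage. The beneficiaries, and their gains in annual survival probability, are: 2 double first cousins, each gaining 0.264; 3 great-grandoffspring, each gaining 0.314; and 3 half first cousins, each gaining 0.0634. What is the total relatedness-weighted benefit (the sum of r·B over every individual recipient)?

0.2616375

r to a double first cousin = 1/4 (double first cousins share both grandparent pairs — four paths of length 4: r = 4·(1/2)^4 = 1/4).
r to a great-grandoffspring = 1/8 (three parent–offspring links: r = (1/2)^3 = 1/8).
r to a half first cousin = 0.0625 (half first cousins share one grandparent — one path of length 4: r = (1/2)^4 = 1/16).
Summing one r·B term per recipient: 2·0.25·0.264 + 3·0.125·0.314 + 3·0.0625·0.0634 = 0.2616375.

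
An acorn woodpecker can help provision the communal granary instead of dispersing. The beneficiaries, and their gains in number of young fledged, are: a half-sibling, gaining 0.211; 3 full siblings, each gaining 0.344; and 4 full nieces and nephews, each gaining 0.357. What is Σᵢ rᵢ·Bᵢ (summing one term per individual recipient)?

r to a half-sibling = 1/4 (half-sibs share one parent — one path of length 2: r = (1/2)^2 = 1/4).
r to a full sibling = 0.5 (full sibs share both parents — two paths of length 2: r = 2·(1/2)^2 = 1/2).
r to a full niece or nephew = 0.25 (full aunt/uncle↔niece/nephew: two paths of length 3 through the shared grandparent pair: r = 2·(1/2)^3 = 1/4).
Summing one r·B term per recipient: 1·0.25·0.211 + 3·0.5·0.344 + 4·0.25·0.357 = 0.92575.

0.92575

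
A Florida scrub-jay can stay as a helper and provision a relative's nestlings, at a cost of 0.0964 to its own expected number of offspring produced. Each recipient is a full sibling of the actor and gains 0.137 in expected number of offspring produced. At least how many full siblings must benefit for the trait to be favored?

r to a full sibling = 1/2 (full sibs share both parents — two paths of length 2: r = 2·(1/2)^2 = 1/2).
Hamilton's rule: n·r·B > C  ⇒  n > C/(r·B) = 0.0964/(0.5·0.137) = 1.407.
The smallest integer exceeding 1.407 is 2.

2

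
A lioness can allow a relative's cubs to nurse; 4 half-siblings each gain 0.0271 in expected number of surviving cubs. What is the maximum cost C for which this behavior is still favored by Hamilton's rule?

0.0271

r to a half-sibling = 1/4 (half-sibs share one parent — one path of length 2: r = (1/2)^2 = 1/4).
Hamilton's rule: n·r·B > C, so the trait is favored while C < n·r·B = 4·0.25·0.0271 = 0.0271.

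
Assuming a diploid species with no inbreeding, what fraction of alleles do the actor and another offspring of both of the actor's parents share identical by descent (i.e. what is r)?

0.5

Each parent–offspring link contributes a factor of 1/2, and independent paths through distinct common ancestors add.
Full sibs share both parents — two paths of length 2: r = 2·(1/2)^2 = 1/2.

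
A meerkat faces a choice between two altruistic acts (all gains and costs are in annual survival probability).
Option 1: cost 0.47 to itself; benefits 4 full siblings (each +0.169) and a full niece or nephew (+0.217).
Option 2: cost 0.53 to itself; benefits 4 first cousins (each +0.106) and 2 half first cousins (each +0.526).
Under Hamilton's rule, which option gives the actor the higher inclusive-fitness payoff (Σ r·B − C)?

Option 1

Option 1: r to a full sibling = 0.5.
Option 1: r to a full niece or nephew = 0.25.
Option 1: Σ r·B − C = (4·0.5·0.169 + 1·0.25·0.217) − 0.47 = -0.07775.
Option 2: r to a first cousin = 0.125.
Option 2: r to a half first cousin = 0.0625.
Option 2: Σ r·B − C = (4·0.125·0.106 + 2·0.0625·0.526) − 0.53 = -0.41125.
Option 1 has the higher net inclusive-fitness payoff.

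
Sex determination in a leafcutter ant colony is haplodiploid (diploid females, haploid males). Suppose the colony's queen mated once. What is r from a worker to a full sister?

Haplodiploid full sisters inherit their father's entire haploid genome identically (contributing 1/2) and on average half of their mother's contribution (1/2 · 1/2 = 1/4); r = 1/2 + 1/4 = 3/4.

0.75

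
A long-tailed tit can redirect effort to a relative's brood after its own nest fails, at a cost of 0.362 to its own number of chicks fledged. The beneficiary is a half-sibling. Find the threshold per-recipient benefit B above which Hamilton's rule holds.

1.448

r to a half-sibling = 0.25 (half-sibs share one parent — one path of length 2: r = (1/2)^2 = 1/4).
Hamilton's rule with n recipients of equal r: n·r·B > C, so B > C/(n·r) = 0.362/(1·0.25) = 1.448.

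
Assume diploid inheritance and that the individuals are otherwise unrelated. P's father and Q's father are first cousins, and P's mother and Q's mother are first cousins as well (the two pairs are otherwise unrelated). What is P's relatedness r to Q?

0.0625

Independent pedigree routes through distinct common ancestors add.
P and Q are related in two ways: second cousins through their fathers (r = 1/32) and second cousins through their mothers (r = 1/32).
r = 1/32 + 1/32 = 0.0625.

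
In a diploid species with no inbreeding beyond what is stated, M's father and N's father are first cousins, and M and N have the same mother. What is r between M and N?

0.28125

With two independent routes of shared ancestry, r is the sum of the two contributions.
M and N are related in two ways: second cousins through their fathers (r = 1/32) and half-sibs through their shared mother (r = 1/4).
r = 1/32 + 1/4 = 0.28125.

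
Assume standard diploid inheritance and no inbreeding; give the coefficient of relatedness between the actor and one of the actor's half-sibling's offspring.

Each parent–offspring link contributes a factor of 1/2, and independent paths through distinct common ancestors add.
Half-aunt/uncle↔niece/nephew: one path of length 3: r = (1/2)^3 = 1/8.

0.125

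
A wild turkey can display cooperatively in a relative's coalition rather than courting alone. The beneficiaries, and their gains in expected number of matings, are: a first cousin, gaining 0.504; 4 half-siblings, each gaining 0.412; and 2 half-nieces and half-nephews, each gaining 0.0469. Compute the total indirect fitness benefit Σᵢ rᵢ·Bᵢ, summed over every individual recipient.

r to a first cousin = 0.125 (first cousins share one grandparent pair — two paths of length 4: r = 2·(1/2)^4 = 1/8).
r to a half-sibling = 1/4 (half-sibs share one parent — one path of length 2: r = (1/2)^2 = 1/4).
r to a half-niece or half-nephew = 0.125 (half-aunt/uncle↔niece/nephew: one path of length 3: r = (1/2)^3 = 1/8).
Summing one r·B term per recipient: 1·0.125·0.504 + 4·0.25·0.412 + 2·0.125·0.0469 = 0.486725.

0.486725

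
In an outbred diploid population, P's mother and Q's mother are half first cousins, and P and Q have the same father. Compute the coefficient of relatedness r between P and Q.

0.265625

With two independent routes of shared ancestry, r is the sum of the two contributions.
P and Q are related in two ways: half second cousins through their mothers (r = 1/64) and half-sibs through their shared father (r = 1/4).
r = 1/64 + 1/4 = 17/64 = 0.265625.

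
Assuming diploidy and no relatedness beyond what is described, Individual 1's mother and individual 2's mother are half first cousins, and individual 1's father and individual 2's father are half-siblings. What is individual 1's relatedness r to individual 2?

0.078125

Wright's path rule: contributions from independent ancestry routes add.
Individual 1 and individual 2 are related in two ways: half second cousins through their mothers (r = 1/64) and half first cousins through their fathers (r = 1/16).
r = 1/64 + 1/16 = 0.078125.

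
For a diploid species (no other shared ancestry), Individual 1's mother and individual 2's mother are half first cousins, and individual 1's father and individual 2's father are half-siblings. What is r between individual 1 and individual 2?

0.078125

Independent pedigree routes through distinct common ancestors add.
Individual 1 and individual 2 are related in two ways: half second cousins through their mothers (r = 1/64) and half first cousins through their fathers (r = 1/16).
r = 1/64 + 1/16 = 0.078125.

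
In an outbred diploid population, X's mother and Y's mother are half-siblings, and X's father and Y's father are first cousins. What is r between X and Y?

Independent pedigree routes through distinct common ancestors add.
X and Y are related in two ways: half first cousins through their mothers (r = 1/16) and second cousins through their fathers (r = 1/32).
r = 1/16 + 1/32 = 3/32 = 0.09375.

0.09375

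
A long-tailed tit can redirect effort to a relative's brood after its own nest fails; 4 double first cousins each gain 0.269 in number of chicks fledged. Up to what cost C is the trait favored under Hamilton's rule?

0.269

r to a double first cousin = 1/4 (double first cousins share both grandparent pairs — four paths of length 4: r = 4·(1/2)^4 = 1/4).
Hamilton's rule: n·r·B > C, so the trait is favored while C < n·r·B = 4·0.25·0.269 = 0.269.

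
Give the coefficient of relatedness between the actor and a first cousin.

First cousins share one grandparent pair — two paths of length 4: r = 2·(1/2)^4 = 1/8.

0.125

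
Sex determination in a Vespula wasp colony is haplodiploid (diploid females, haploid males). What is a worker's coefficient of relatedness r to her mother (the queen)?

One meiotic link between diploid queen and diploid daughter: r = 1/2.

0.5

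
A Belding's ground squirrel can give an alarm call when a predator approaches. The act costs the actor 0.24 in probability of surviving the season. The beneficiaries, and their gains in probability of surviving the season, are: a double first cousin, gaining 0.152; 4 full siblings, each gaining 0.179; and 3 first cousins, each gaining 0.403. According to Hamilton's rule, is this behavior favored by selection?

Yes

Hamilton's rule: the trait is favored when the sum of r·B over every recipient exceeds the actor's cost C.
r to a double first cousin = 0.25 (double first cousins share both grandparent pairs — four paths of length 4: r = 4·(1/2)^4 = 1/4).
r to a full sibling = 0.5 (full sibs share both parents — two paths of length 2: r = 2·(1/2)^2 = 1/2).
r to a first cousin = 1/8 (first cousins share one grandparent pair — two paths of length 4: r = 2·(1/2)^4 = 1/8).
Summing one r·B term per recipient: 1·0.25·0.152 + 4·0.5·0.179 + 3·0.125·0.403 = 0.547125.
0.547125 > 0.24: the indirect benefit exceeds the cost.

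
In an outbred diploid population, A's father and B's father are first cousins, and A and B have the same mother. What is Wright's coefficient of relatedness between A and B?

0.28125

Relatedness sums over independent paths through distinct common ancestors.
A and B are related in two ways: second cousins through their fathers (r = 1/32) and half-sibs through their shared mother (r = 1/4).
r = 1/32 + 1/4 = 9/32 = 0.28125.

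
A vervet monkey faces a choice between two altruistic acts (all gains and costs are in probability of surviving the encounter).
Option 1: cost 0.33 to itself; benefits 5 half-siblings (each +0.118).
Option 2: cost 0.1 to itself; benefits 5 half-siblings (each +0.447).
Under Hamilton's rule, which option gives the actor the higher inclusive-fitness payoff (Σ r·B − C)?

Option 2

Option 1: r to a half-sibling = 0.25.
Option 1: Σ r·B − C = (5·0.25·0.118) − 0.33 = -0.1825.
Option 2: r to a half-sibling = 0.25.
Option 2: Σ r·B − C = (5·0.25·0.447) − 0.1 = 0.45875.
Option 2 has the higher net inclusive-fitness payoff.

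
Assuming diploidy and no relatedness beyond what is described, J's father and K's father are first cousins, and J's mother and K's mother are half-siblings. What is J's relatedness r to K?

0.09375

Wright's path rule: contributions from independent ancestry routes add.
J and K are related in two ways: second cousins through their fathers (r = 1/32) and half first cousins through their mothers (r = 1/16).
r = 1/32 + 1/16 = 3/32 = 0.09375.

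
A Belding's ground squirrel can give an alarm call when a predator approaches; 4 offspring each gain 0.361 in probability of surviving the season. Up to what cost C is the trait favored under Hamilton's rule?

r to an offspring = 0.5 (one parent–offspring link: r = (1/2)^1 = 1/2).
Hamilton's rule: n·r·B > C, so the trait is favored while C < n·r·B = 4·0.5·0.361 = 0.722.

0.722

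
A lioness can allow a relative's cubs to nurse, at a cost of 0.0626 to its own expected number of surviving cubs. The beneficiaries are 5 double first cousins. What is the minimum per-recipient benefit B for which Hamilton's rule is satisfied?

0.0501

r to a double first cousin = 0.25 (double first cousins share both grandparent pairs — four paths of length 4: r = 4·(1/2)^4 = 1/4).
Hamilton's rule with n recipients of equal r: n·r·B > C, so B > C/(n·r) = 0.0626/(5·0.25) = 0.0501.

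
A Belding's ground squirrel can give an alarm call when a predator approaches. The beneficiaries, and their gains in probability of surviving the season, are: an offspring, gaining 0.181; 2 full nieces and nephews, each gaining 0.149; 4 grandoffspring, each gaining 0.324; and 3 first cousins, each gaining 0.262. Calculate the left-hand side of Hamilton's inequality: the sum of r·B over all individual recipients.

r to an offspring = 0.5 (one parent–offspring link: r = (1/2)^1 = 1/2).
r to a full niece or nephew = 0.25 (full aunt/uncle↔niece/nephew: two paths of length 3 through the shared grandparent pair: r = 2·(1/2)^3 = 1/4).
r to a grandoffspring = 0.25 (two parent–offspring links: r = (1/2)^2 = 1/4).
r to a first cousin = 1/8 (first cousins share one grandparent pair — two paths of length 4: r = 2·(1/2)^4 = 1/8).
Summing one r·B term per recipient: 1·0.5·0.181 + 2·0.25·0.149 + 4·0.25·0.324 + 3·0.125·0.262 = 0.58725.

0.58725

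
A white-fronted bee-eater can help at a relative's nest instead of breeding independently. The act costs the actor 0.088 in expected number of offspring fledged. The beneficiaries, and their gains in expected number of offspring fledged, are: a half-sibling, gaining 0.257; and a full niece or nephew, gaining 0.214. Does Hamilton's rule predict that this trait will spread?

Yes

Hamilton's rule: the trait is favored when the sum of r·B over every recipient exceeds the actor's cost C.
r to a half-sibling = 0.25 (half-sibs share one parent — one path of length 2: r = (1/2)^2 = 1/4).
r to a full niece or nephew = 0.25 (full aunt/uncle↔niece/nephew: two paths of length 3 through the shared grandparent pair: r = 2·(1/2)^3 = 1/4).
Summing one r·B term per recipient: 1·0.25·0.257 + 1·0.25·0.214 = 0.11775.
0.11775 > 0.088: the indirect benefit exceeds the cost.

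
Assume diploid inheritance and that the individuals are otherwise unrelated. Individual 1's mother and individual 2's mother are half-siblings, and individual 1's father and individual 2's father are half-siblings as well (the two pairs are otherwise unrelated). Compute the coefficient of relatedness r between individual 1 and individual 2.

0.125

Wright's path rule: contributions from independent ancestry routes add.
Individual 1 and individual 2 are related in two ways: half first cousins through their mothers (r = 1/16) and half first cousins through their fathers (r = 1/16).
r = 1/16 + 1/16 = 1/8 = 0.125.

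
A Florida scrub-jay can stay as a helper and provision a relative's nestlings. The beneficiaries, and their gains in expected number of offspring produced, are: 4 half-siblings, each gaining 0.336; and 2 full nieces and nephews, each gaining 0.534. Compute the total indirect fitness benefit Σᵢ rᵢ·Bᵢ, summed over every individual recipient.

0.603

r to a half-sibling = 0.25 (half-sibs share one parent — one path of length 2: r = (1/2)^2 = 1/4).
r to a full niece or nephew = 1/4 (full aunt/uncle↔niece/nephew: two paths of length 3 through the shared grandparent pair: r = 2·(1/2)^3 = 1/4).
Summing one r·B term per recipient: 4·0.25·0.336 + 2·0.25·0.534 = 0.603.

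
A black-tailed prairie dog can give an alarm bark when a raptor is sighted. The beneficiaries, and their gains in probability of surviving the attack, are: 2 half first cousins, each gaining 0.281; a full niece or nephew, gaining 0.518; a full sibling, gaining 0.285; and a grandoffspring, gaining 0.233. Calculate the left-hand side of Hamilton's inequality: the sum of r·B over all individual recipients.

0.365375

r to a half first cousin = 1/16 (half first cousins share one grandparent — one path of length 4: r = (1/2)^4 = 1/16).
r to a full niece or nephew = 0.25 (full aunt/uncle↔niece/nephew: two paths of length 3 through the shared grandparent pair: r = 2·(1/2)^3 = 1/4).
r to a full sibling = 0.5 (full sibs share both parents — two paths of length 2: r = 2·(1/2)^2 = 1/2).
r to a grandoffspring = 0.25 (two parent–offspring links: r = (1/2)^2 = 1/4).
Summing one r·B term per recipient: 2·0.0625·0.281 + 1·0.25·0.518 + 1·0.5·0.285 + 1·0.25·0.233 = 0.365375.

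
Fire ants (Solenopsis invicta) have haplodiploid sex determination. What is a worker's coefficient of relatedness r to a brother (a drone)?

0.25

Her haploid brother carries none of their father's genes and a random half of their mother's genome; that half matches the maternal half of her own genome with probability 1/2: r = 1/2 · 1/2 = 1/4.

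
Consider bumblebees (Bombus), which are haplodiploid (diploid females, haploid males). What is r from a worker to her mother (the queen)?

One meiotic link between diploid queen and diploid daughter: r = 1/2.

0.5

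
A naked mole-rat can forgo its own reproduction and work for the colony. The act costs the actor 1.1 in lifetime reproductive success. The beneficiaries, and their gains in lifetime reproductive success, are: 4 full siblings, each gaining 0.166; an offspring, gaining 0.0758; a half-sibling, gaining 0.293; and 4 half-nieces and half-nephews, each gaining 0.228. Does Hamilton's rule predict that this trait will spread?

No

Hamilton's rule: the trait is favored when the sum of r·B over every recipient exceeds the actor's cost C.
r to a full sibling = 1/2 (full sibs share both parents — two paths of length 2: r = 2·(1/2)^2 = 1/2).
r to an offspring = 0.5 (one parent–offspring link: r = (1/2)^1 = 1/2).
r to a half-sibling = 0.25 (half-sibs share one parent — one path of length 2: r = (1/2)^2 = 1/4).
r to a half-niece or half-nephew = 0.125 (half-aunt/uncle↔niece/nephew: one path of length 3: r = (1/2)^3 = 1/8).
Summing one r·B term per recipient: 4·0.5·0.166 + 1·0.5·0.0758 + 1·0.25·0.293 + 4·0.125·0.228 = 0.55715.
0.55715 < 1.1: the indirect benefit is less than the cost.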